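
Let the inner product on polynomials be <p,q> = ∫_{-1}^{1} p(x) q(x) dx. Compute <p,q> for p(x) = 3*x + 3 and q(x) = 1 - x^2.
<p,q> = 4

Expand the product: p(x)·q(x) = -3*x^3 - 3*x^2 + 3*x + 3.
∫_{-1}^{1} of each monomial x^k gives [2/(k+1) if k even, 0 if k odd]. Integrating term-by-term (or equivalently evaluating the antiderivative F(x) = -3*x^4/4 - x^3 + 3*x^2/2 + 3*x at the endpoints):
  F(1) − F(−1) = 11/4 − (-5/4) = 4.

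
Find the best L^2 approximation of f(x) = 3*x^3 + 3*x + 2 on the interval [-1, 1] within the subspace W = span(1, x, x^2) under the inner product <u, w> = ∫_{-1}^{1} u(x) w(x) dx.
g(x) = 24*x/5 + 2

The best approximation g ∈ W is the orthogonal projection of f onto W. Writing g = a_0 + a_1 x + a_2 x^2, the coefficients solve the normal equations G · a = b where
  G_{ij} = <φ_i, φ_j> and b_i = <f, φ_i>, with φ_0 = 1, φ_1 = x, φ_2 = x^2.
G =
  [2, 0, 2/3]
  [0, 2/3, 0]
  [2/3, 0, 2/5],
b = (4, 16/5, 4/3).
Solving gives a_0 = 2, a_1 = 24/5, a_2 = 0, so
  g(x) = 24*x/5 + 2.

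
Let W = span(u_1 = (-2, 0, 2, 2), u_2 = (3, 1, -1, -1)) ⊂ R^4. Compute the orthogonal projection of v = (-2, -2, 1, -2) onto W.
proj_W(v) = (-25/11, -16/11, -7/11, -7/11)

Set up U = [u_1 | ... | u_2] ∈ R^(4×2). The projector onto W = col(U) is P = U (U^T U)^(-1) U^T.
Compute U^T U =
  [12, -10]
  [-10, 12],
and U^T v = (2, -7).
Solve U^T U · c = U^T v for the coefficients: c = (-23/22, -16/11). The projection is proj_W(v) = U c.
Check: (v - proj_W(v)) · u_1 = 0  (should be 0).
Check: (v - proj_W(v)) · u_2 = 0  (should be 0).
Result: proj_W(v) = (-25/11, -16/11, -7/11, -7/11).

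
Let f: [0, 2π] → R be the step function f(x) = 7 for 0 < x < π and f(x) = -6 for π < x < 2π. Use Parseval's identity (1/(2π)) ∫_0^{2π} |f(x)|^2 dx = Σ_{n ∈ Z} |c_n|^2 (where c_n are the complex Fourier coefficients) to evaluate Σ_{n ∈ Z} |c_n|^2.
Σ |c_n|^2 = 85/2

Parseval equates the L^2 energy of f (normalised by 1/(2π)) with the ℓ^2 sum of its Fourier coefficients: (1/(2π)) ∫_0^{2π} |f|^2 = Σ |c_n|^2.
Compute the left side: (1/(2π)) [∫_0^π 7^2 dx + ∫_π^{2π} (-6)^2 dx] = (1/(2π)) · (49π + 36π) = (49 + 36)/2 = 85/2.
So Σ_{n ∈ Z} |c_n|^2 = 85/2.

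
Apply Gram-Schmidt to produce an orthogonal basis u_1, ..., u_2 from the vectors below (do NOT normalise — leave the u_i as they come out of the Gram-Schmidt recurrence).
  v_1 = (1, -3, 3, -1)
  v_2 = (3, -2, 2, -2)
Orthogonal basis:
  u_1 = (1, -3, 3, -1)
  u_2 = (43/20, 11/20, -11/20, -23/20)

Apply the Gram-Schmidt recurrence
  u_1 = v_1
  u_i = v_i − Σ_{j<i} ((v_i · u_j) / (u_j · u_j)) · u_j.

Step by step this gives:
  u_1 = (1, -3, 3, -1)
  u_2 = (43/20, 11/20, -11/20, -23/20)

Orthogonality check:
  u_2 · u_1 = 0 (should be 0)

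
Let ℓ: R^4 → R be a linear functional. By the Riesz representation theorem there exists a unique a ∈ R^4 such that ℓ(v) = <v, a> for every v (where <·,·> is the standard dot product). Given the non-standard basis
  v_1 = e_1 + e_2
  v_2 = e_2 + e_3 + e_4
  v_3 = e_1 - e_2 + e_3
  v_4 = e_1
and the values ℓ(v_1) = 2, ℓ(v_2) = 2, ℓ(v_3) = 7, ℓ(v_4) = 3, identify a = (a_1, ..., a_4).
a = (3, -1, 3, 0)

Write a = (a_1, ..., a_4) in the standard basis. For each basis vector v_i, ℓ(v_i) = <v_i, a> is a linear equation in the a_j's. Collect the n equations into a matrix system V a = ℓ, where row i of V is v_i (expressed in the standard basis). Since V is invertible (lower-triangular with 1s on the diagonal, up to permutation), solve by back-substitution:
  V =
[[1, 1, 0, 0],
 [0, 1, 1, 1],
 [1, -1, 1, 0],
 [1, 0, 0, 0]]
  V a = (2, 2, 7, 3)
Solving gives a = (3, -1, 3, 0).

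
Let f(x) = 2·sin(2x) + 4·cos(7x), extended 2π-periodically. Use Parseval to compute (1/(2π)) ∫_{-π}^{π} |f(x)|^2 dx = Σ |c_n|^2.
Σ |c_n|^2 = 10

Expand |f|^2 and use orthogonality of {sin(nx), cos(mx)} on [-π, π]:
  ∫_{-π}^{π} sin(nx)^2 dx = π, ∫ cos(mx)^2 dx = π, and cross terms integrate to 0.
So ∫_{-π}^{π} f(x)^2 dx = 2^2 · π + 4^2 · π = (4 + 16)π.
Divide by 2π: (4 + 16)/2 = 10.
By Parseval, this equals Σ |c_n|^2.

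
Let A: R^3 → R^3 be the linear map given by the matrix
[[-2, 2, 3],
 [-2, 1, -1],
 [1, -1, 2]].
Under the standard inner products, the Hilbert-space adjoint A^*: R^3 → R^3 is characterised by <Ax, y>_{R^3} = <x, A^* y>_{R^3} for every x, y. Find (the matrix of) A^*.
A^* = A^T =
[[-2, -2, 1],
 [2, 1, -1],
 [3, -1, 2]]

For real matrices with standard dot products, the defining identity <Ax, y> = <x, A^* y> gives (Ax)^T y = x^T (A^*) y, i.e. x^T A^T y = x^T (A^*) y. Since this holds for all x, y, we must have A^* = A^T. Therefore
A^* =
[[-2, -2, 1],
 [2, 1, -1],
 [3, -1, 2]].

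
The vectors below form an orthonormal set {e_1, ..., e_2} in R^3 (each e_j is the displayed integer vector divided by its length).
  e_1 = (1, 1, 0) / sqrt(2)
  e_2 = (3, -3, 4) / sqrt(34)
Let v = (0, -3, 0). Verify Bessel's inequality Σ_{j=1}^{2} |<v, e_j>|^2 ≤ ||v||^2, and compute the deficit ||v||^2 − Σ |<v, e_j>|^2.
Σ |<v, e_j>|^2 = 117/17; ||v||^2 = 9; deficit = 36/17

Write each e_j = u_j / sqrt(<u_j, u_j>) where u_j is the displayed integer vector. Then <v, e_j> = <v, u_j> / sqrt(<u_j, u_j>), so |<v, e_j>|^2 = <v, u_j>^2 / <u_j, u_j>.
Coefficients: <v, e_1> = -3/sqrt(2), <v, e_2> = 9/sqrt(34).
Square and sum: Σ |<v, e_j>|^2 = 117/17.
Compute ||v||^2 = v·v = 9.
Deficit = 9 − 117/17 = 36/17 ≥ 0, confirming Bessel's inequality. (The deficit equals ||v − Σ <v,e_j> e_j||^2, the squared distance from v to span{e_j}.)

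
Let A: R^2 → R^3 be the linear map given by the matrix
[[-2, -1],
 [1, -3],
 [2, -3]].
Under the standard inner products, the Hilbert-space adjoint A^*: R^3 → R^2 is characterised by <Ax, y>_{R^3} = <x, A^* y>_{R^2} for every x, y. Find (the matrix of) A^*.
A^* = A^T =
[[-2, 1, 2],
 [-1, -3, -3]]

For real matrices with standard dot products, the defining identity <Ax, y> = <x, A^* y> gives (Ax)^T y = x^T (A^*) y, i.e. x^T A^T y = x^T (A^*) y. Since this holds for all x, y, we must have A^* = A^T. Therefore
A^* =
[[-2, 1, 2],
 [-1, -3, -3]].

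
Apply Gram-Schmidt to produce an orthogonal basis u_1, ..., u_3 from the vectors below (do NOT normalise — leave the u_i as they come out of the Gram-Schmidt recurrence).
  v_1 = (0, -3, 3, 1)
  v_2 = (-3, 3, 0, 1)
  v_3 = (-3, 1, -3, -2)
Orthogonal basis:
  u_1 = (0, -3, 3, 1)
  u_2 = (-3, 33/19, 24/19, 27/19)
  u_3 = (-73/33, -5/3, -37/33, -18/11)

Apply the Gram-Schmidt recurrence
  u_1 = v_1
  u_i = v_i − Σ_{j<i} ((v_i · u_j) / (u_j · u_j)) · u_j.

Step by step this gives:
  u_1 = (0, -3, 3, 1)
  u_2 = (-3, 33/19, 24/19, 27/19)
  u_3 = (-73/33, -5/3, -37/33, -18/11)

Orthogonality check:
  u_2 · u_1 = 0 (should be 0)
  u_3 · u_1 = 0 (should be 0)
  u_3 · u_2 = 0 (should be 0)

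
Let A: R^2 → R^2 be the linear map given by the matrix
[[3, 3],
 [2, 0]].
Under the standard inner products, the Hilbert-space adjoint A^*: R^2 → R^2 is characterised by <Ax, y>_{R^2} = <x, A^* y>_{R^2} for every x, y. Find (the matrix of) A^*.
A^* = A^T =
[[3, 2],
 [3, 0]]

For real matrices with standard dot products, the defining identity <Ax, y> = <x, A^* y> gives (Ax)^T y = x^T (A^*) y, i.e. x^T A^T y = x^T (A^*) y. Since this holds for all x, y, we must have A^* = A^T. Therefore
A^* =
[[3, 2],
 [3, 0]].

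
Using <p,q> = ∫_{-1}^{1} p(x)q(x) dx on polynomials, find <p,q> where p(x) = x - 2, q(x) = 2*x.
<p,q> = 4/3

Expand the product: p(x)·q(x) = 2*x^2 - 4*x.
∫_{-1}^{1} of each monomial x^k gives [2/(k+1) if k even, 0 if k odd]. Integrating term-by-term (or equivalently evaluating the antiderivative F(x) = 2*x^3/3 - 2*x^2 at the endpoints):
  F(1) − F(−1) = -4/3 − (-8/3) = 4/3.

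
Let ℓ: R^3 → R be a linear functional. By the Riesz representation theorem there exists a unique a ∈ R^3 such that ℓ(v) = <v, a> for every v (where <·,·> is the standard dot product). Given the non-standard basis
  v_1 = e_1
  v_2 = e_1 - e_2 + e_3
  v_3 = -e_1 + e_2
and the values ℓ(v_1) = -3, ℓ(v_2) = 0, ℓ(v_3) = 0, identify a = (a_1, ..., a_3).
a = (-3, -3, 0)

Write a = (a_1, ..., a_3) in the standard basis. For each basis vector v_i, ℓ(v_i) = <v_i, a> is a linear equation in the a_j's. Collect the n equations into a matrix system V a = ℓ, where row i of V is v_i (expressed in the standard basis). Since V is invertible (lower-triangular with 1s on the diagonal, up to permutation), solve by back-substitution:
  V =
[[1, 0, 0],
 [1, -1, 1],
 [-1, 1, 0]]
  V a = (-3, 0, 0)
Solving gives a = (-3, -3, 0).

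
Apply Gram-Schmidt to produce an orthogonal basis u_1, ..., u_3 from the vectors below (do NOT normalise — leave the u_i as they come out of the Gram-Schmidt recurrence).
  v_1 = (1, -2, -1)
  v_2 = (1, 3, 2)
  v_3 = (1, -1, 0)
Orthogonal basis:
  u_1 = (1, -2, -1)
  u_2 = (13/6, 2/3, 5/6)
  u_3 = (-2/35, -6/35, 2/7)

Apply the Gram-Schmidt recurrence
  u_1 = v_1
  u_i = v_i − Σ_{j<i} ((v_i · u_j) / (u_j · u_j)) · u_j.

Step by step this gives:
  u_1 = (1, -2, -1)
  u_2 = (13/6, 2/3, 5/6)
  u_3 = (-2/35, -6/35, 2/7)

Orthogonality check:
  u_2 · u_1 = 0 (should be 0)
  u_3 · u_1 = 0 (should be 0)
  u_3 · u_2 = 0 (should be 0)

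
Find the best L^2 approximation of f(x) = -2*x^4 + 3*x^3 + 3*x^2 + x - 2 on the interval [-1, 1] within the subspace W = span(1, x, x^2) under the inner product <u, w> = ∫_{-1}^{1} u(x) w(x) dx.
g(x) = 9*x^2/7 + 14*x/5 - 64/35

The best approximation g ∈ W is the orthogonal projection of f onto W. Writing g = a_0 + a_1 x + a_2 x^2, the coefficients solve the normal equations G · a = b where
  G_{ij} = <φ_i, φ_j> and b_i = <f, φ_i>, with φ_0 = 1, φ_1 = x, φ_2 = x^2.
G =
  [2, 0, 2/3]
  [0, 2/3, 0]
  [2/3, 0, 2/5],
b = (-14/5, 28/15, -74/105).
Solving gives a_0 = -64/35, a_1 = 14/5, a_2 = 9/7, so
  g(x) = 9*x^2/7 + 14*x/5 - 64/35.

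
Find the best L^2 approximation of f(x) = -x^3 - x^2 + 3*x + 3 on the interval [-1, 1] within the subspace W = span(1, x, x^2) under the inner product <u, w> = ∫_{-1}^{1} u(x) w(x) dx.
g(x) = -x^2 + 12*x/5 + 3

The best approximation g ∈ W is the orthogonal projection of f onto W. Writing g = a_0 + a_1 x + a_2 x^2, the coefficients solve the normal equations G · a = b where
  G_{ij} = <φ_i, φ_j> and b_i = <f, φ_i>, with φ_0 = 1, φ_1 = x, φ_2 = x^2.
G =
  [2, 0, 2/3]
  [0, 2/3, 0]
  [2/3, 0, 2/5],
b = (16/3, 8/5, 8/5).
Solving gives a_0 = 3, a_1 = 12/5, a_2 = -1, so
  g(x) = -x^2 + 12*x/5 + 3.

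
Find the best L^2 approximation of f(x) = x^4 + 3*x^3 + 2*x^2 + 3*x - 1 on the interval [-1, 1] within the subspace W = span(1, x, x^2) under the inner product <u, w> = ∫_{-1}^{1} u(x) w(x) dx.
g(x) = 20*x^2/7 + 24*x/5 - 38/35

The best approximation g ∈ W is the orthogonal projection of f onto W. Writing g = a_0 + a_1 x + a_2 x^2, the coefficients solve the normal equations G · a = b where
  G_{ij} = <φ_i, φ_j> and b_i = <f, φ_i>, with φ_0 = 1, φ_1 = x, φ_2 = x^2.
G =
  [2, 0, 2/3]
  [0, 2/3, 0]
  [2/3, 0, 2/5],
b = (-4/15, 16/5, 44/105).
Solving gives a_0 = -38/35, a_1 = 24/5, a_2 = 20/7, so
  g(x) = 20*x^2/7 + 24*x/5 - 38/35.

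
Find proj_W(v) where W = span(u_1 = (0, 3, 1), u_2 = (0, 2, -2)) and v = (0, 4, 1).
proj_W(v) = (0, 4, 1)

Set up U = [u_1 | ... | u_2] ∈ R^(3×2). The projector onto W = col(U) is P = U (U^T U)^(-1) U^T.
Compute U^T U =
  [10, 4]
  [4, 8],
and U^T v = (13, 6).
Solve U^T U · c = U^T v for the coefficients: c = (5/4, 1/8). The projection is proj_W(v) = U c.
Check: (v - proj_W(v)) · u_1 = 0  (should be 0).
Check: (v - proj_W(v)) · u_2 = 0  (should be 0).
Result: proj_W(v) = (0, 4, 1).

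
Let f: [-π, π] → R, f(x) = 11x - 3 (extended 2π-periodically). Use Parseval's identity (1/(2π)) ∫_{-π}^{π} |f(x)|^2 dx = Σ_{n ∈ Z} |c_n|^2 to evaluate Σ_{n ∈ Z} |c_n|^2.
Σ |c_n|^2 = 121π^2/3 + 9

Expand and integrate term by term over [-π, π]:
  ∫ (11x)^2 dx = 121·(2π^3/3); ∫ 2·11·(-3)·x dx = 0 (odd integrand); ∫ (-3)^2 dx = 9·2π.
So (1/(2π)) ∫_{-π}^{π} (11x - 3)^2 dx = 121π^2/3 + 9 = 121π^2/3 + 9.
Parseval ⇒ Σ |c_n|^2 = 121π^2/3 + 9.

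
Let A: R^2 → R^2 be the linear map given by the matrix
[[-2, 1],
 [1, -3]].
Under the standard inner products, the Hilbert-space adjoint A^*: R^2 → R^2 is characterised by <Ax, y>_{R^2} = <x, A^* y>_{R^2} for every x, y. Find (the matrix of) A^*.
A^* = A^T =
[[-2, 1],
 [1, -3]]

For real matrices with standard dot products, the defining identity <Ax, y> = <x, A^* y> gives (Ax)^T y = x^T (A^*) y, i.e. x^T A^T y = x^T (A^*) y. Since this holds for all x, y, we must have A^* = A^T. Therefore
A^* =
[[-2, 1],
 [1, -3]].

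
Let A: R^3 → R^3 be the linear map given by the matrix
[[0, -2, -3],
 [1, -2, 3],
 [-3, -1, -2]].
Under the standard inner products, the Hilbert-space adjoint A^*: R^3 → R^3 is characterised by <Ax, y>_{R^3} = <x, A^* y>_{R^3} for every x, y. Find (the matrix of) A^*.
A^* = A^T =
[[0, 1, -3],
 [-2, -2, -1],
 [-3, 3, -2]]

For real matrices with standard dot products, the defining identity <Ax, y> = <x, A^* y> gives (Ax)^T y = x^T (A^*) y, i.e. x^T A^T y = x^T (A^*) y. Since this holds for all x, y, we must have A^* = A^T. Therefore
A^* =
[[0, 1, -3],
 [-2, -2, -1],
 [-3, 3, -2]].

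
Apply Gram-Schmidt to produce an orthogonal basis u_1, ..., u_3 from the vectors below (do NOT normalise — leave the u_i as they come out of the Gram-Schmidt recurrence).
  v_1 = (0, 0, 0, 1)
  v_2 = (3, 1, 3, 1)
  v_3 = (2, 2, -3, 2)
Orthogonal basis:
  u_1 = (0, 0, 0, 1)
  u_2 = (3, 1, 3, 0)
  u_3 = (41/19, 39/19, -54/19, 0)

Apply the Gram-Schmidt recurrence
  u_1 = v_1
  u_i = v_i − Σ_{j<i} ((v_i · u_j) / (u_j · u_j)) · u_j.

Step by step this gives:
  u_1 = (0, 0, 0, 1)
  u_2 = (3, 1, 3, 0)
  u_3 = (41/19, 39/19, -54/19, 0)

Orthogonality check:
  u_2 · u_1 = 0 (should be 0)
  u_3 · u_1 = 0 (should be 0)
  u_3 · u_2 = 0 (should be 0)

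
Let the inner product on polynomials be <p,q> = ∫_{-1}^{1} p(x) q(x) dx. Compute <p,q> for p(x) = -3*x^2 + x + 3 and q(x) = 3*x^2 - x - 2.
<p,q> = -94/15

Expand the product: p(x)·q(x) = -9*x^4 + 6*x^3 + 14*x^2 - 5*x - 6.
∫_{-1}^{1} of each monomial x^k gives [2/(k+1) if k even, 0 if k odd]. Integrating term-by-term (or equivalently evaluating the antiderivative F(x) = -9*x^5/5 + 3*x^4/2 + 14*x^3/3 - 5*x^2/2 - 6*x at the endpoints):
  F(1) − F(−1) = -62/15 − (32/15) = -94/15.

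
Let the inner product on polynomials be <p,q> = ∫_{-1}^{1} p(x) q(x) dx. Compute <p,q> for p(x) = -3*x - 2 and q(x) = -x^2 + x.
<p,q> = -2/3

Expand the product: p(x)·q(x) = 3*x^3 - x^2 - 2*x.
∫_{-1}^{1} of each monomial x^k gives [2/(k+1) if k even, 0 if k odd]. Integrating term-by-term (or equivalently evaluating the antiderivative F(x) = 3*x^4/4 - x^3/3 - x^2 at the endpoints):
  F(1) − F(−1) = -7/12 − (1/12) = -2/3.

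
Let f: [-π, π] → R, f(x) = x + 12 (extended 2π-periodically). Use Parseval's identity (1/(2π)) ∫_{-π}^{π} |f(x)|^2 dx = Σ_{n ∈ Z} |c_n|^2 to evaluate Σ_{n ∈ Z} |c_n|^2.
Σ |c_n|^2 = π^2/3 + 144

Expand and integrate term by term over [-π, π]:
  ∫ (x)^2 dx = 1·(2π^3/3); ∫ 2·1·(12)·x dx = 0 (odd integrand); ∫ 12^2 dx = 144·2π.
So (1/(2π)) ∫_{-π}^{π} (x + 12)^2 dx = 1π^2/3 + 144 = π^2/3 + 144.
Parseval ⇒ Σ |c_n|^2 = π^2/3 + 144.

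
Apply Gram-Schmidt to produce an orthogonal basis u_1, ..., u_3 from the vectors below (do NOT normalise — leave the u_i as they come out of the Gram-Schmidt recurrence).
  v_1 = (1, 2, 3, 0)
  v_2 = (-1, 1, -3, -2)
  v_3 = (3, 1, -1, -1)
Orthogonal basis:
  u_1 = (1, 2, 3, 0)
  u_2 = (-3/7, 15/7, -9/7, -2)
  u_3 = (221/73, -10/73, -67/73, -15/73)

Apply the Gram-Schmidt recurrence
  u_1 = v_1
  u_i = v_i − Σ_{j<i} ((v_i · u_j) / (u_j · u_j)) · u_j.

Step by step this gives:
  u_1 = (1, 2, 3, 0)
  u_2 = (-3/7, 15/7, -9/7, -2)
  u_3 = (221/73, -10/73, -67/73, -15/73)

Orthogonality check:
  u_2 · u_1 = 0 (should be 0)
  u_3 · u_1 = 0 (should be 0)
  u_3 · u_2 = 0 (should be 0)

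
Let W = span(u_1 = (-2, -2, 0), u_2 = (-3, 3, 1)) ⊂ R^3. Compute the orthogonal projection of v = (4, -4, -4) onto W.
proj_W(v) = (84/19, -84/19, -28/19)

Set up U = [u_1 | ... | u_2] ∈ R^(3×2). The projector onto W = col(U) is P = U (U^T U)^(-1) U^T.
Compute U^T U =
  [8, 0]
  [0, 19],
and U^T v = (0, -28).
Solve U^T U · c = U^T v for the coefficients: c = (0, -28/19). The projection is proj_W(v) = U c.
Check: (v - proj_W(v)) · u_1 = 0  (should be 0).
Check: (v - proj_W(v)) · u_2 = 0  (should be 0).
Result: proj_W(v) = (84/19, -84/19, -28/19).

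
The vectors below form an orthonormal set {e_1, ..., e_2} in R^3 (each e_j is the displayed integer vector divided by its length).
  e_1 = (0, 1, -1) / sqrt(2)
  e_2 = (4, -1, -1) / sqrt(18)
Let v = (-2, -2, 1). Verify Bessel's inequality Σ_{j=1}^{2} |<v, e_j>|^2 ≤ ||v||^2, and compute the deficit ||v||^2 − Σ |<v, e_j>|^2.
Σ |<v, e_j>|^2 = 65/9; ||v||^2 = 9; deficit = 16/9

Write each e_j = u_j / sqrt(<u_j, u_j>) where u_j is the displayed integer vector. Then <v, e_j> = <v, u_j> / sqrt(<u_j, u_j>), so |<v, e_j>|^2 = <v, u_j>^2 / <u_j, u_j>.
Coefficients: <v, e_1> = -3/sqrt(2), <v, e_2> = -7/sqrt(18).
Square and sum: Σ |<v, e_j>|^2 = 65/9.
Compute ||v||^2 = v·v = 9.
Deficit = 9 − 65/9 = 16/9 ≥ 0, confirming Bessel's inequality. (The deficit equals ||v − Σ <v,e_j> e_j||^2, the squared distance from v to span{e_j}.)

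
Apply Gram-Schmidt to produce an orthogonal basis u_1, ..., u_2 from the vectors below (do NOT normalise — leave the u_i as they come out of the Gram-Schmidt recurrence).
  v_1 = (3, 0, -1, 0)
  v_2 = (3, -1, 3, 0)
Orthogonal basis:
  u_1 = (3, 0, -1, 0)
  u_2 = (6/5, -1, 18/5, 0)

Apply the Gram-Schmidt recurrence
  u_1 = v_1
  u_i = v_i − Σ_{j<i} ((v_i · u_j) / (u_j · u_j)) · u_j.

Step by step this gives:
  u_1 = (3, 0, -1, 0)
  u_2 = (6/5, -1, 18/5, 0)

Orthogonality check:
  u_2 · u_1 = 0 (should be 0)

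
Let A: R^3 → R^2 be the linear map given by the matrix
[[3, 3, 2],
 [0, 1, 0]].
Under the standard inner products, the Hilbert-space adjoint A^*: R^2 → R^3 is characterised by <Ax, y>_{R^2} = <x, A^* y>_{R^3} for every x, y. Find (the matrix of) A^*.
A^* = A^T =
[[3, 0],
 [3, 1],
 [2, 0]]

For real matrices with standard dot products, the defining identity <Ax, y> = <x, A^* y> gives (Ax)^T y = x^T (A^*) y, i.e. x^T A^T y = x^T (A^*) y. Since this holds for all x, y, we must have A^* = A^T. Therefore
A^* =
[[3, 0],
 [3, 1],
 [2, 0]].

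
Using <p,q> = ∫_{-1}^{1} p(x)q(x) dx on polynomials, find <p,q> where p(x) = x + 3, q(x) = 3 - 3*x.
<p,q> = 16

Expand the product: p(x)·q(x) = -3*x^2 - 6*x + 9.
∫_{-1}^{1} of each monomial x^k gives [2/(k+1) if k even, 0 if k odd]. Integrating term-by-term (or equivalently evaluating the antiderivative F(x) = -x^3 - 3*x^2 + 9*x at the endpoints):
  F(1) − F(−1) = 5 − (-11) = 16.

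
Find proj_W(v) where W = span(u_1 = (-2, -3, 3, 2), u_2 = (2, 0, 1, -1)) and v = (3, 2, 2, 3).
proj_W(v) = (230/147, -15/49, 25/21, -100/147)

Set up U = [u_1 | ... | u_2] ∈ R^(4×2). The projector onto W = col(U) is P = U (U^T U)^(-1) U^T.
Compute U^T U =
  [26, -3]
  [-3, 6],
and U^T v = (0, 5).
Solve U^T U · c = U^T v for the coefficients: c = (5/49, 130/147). The projection is proj_W(v) = U c.
Check: (v - proj_W(v)) · u_1 = 0  (should be 0).
Check: (v - proj_W(v)) · u_2 = 0  (should be 0).
Result: proj_W(v) = (230/147, -15/49, 25/21, -100/147).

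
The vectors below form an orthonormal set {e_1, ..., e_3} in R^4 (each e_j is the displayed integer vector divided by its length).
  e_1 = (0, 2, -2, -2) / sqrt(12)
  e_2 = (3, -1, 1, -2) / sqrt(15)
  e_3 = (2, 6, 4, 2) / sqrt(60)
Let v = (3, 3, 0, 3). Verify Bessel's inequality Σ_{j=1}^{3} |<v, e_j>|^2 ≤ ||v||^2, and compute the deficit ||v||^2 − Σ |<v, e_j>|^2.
Σ |<v, e_j>|^2 = 15; ||v||^2 = 27; deficit = 12

Write each e_j = u_j / sqrt(<u_j, u_j>) where u_j is the displayed integer vector. Then <v, e_j> = <v, u_j> / sqrt(<u_j, u_j>), so |<v, e_j>|^2 = <v, u_j>^2 / <u_j, u_j>.
Coefficients: <v, e_1> = 0/sqrt(12), <v, e_2> = 0/sqrt(15), <v, e_3> = 30/sqrt(60).
Square and sum: Σ |<v, e_j>|^2 = 15.
Compute ||v||^2 = v·v = 27.
Deficit = 27 − 15 = 12 ≥ 0, confirming Bessel's inequality. (The deficit equals ||v − Σ <v,e_j> e_j||^2, the squared distance from v to span{e_j}.)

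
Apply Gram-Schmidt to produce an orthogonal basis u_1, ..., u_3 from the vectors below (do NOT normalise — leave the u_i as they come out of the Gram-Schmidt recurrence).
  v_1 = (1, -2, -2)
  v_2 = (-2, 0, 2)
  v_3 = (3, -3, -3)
Orthogonal basis:
  u_1 = (1, -2, -2)
  u_2 = (-4/3, -4/3, 2/3)
  u_3 = (2/3, -1/3, 2/3)

Apply the Gram-Schmidt recurrence
  u_1 = v_1
  u_i = v_i − Σ_{j<i} ((v_i · u_j) / (u_j · u_j)) · u_j.

Step by step this gives:
  u_1 = (1, -2, -2)
  u_2 = (-4/3, -4/3, 2/3)
  u_3 = (2/3, -1/3, 2/3)

Orthogonality check:
  u_2 · u_1 = 0 (should be 0)
  u_3 · u_1 = 0 (should be 0)
  u_3 · u_2 = 0 (should be 0)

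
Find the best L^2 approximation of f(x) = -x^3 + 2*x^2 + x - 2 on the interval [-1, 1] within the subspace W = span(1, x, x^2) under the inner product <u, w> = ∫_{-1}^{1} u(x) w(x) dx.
g(x) = 2*x^2 + 2*x/5 - 2

The best approximation g ∈ W is the orthogonal projection of f onto W. Writing g = a_0 + a_1 x + a_2 x^2, the coefficients solve the normal equations G · a = b where
  G_{ij} = <φ_i, φ_j> and b_i = <f, φ_i>, with φ_0 = 1, φ_1 = x, φ_2 = x^2.
G =
  [2, 0, 2/3]
  [0, 2/3, 0]
  [2/3, 0, 2/5],
b = (-8/3, 4/15, -8/15).
Solving gives a_0 = -2, a_1 = 2/5, a_2 = 2, so
  g(x) = 2*x^2 + 2*x/5 - 2.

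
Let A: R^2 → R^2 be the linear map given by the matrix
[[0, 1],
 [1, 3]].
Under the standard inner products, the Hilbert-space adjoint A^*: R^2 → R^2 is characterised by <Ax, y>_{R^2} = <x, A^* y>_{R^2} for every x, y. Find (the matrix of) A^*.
A^* = A^T =
[[0, 1],
 [1, 3]]

For real matrices with standard dot products, the defining identity <Ax, y> = <x, A^* y> gives (Ax)^T y = x^T (A^*) y, i.e. x^T A^T y = x^T (A^*) y. Since this holds for all x, y, we must have A^* = A^T. Therefore
A^* =
[[0, 1],
 [1, 3]].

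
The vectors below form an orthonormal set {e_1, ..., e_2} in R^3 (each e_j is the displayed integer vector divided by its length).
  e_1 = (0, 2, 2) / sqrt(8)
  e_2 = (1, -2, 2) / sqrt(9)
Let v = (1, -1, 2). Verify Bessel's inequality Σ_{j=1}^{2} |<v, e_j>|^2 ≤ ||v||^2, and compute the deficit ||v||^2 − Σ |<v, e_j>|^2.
Σ |<v, e_j>|^2 = 107/18; ||v||^2 = 6; deficit = 1/18

Write each e_j = u_j / sqrt(<u_j, u_j>) where u_j is the displayed integer vector. Then <v, e_j> = <v, u_j> / sqrt(<u_j, u_j>), so |<v, e_j>|^2 = <v, u_j>^2 / <u_j, u_j>.
Coefficients: <v, e_1> = 2/sqrt(8), <v, e_2> = 7/sqrt(9).
Square and sum: Σ |<v, e_j>|^2 = 107/18.
Compute ||v||^2 = v·v = 6.
Deficit = 6 − 107/18 = 1/18 ≥ 0, confirming Bessel's inequality. (The deficit equals ||v − Σ <v,e_j> e_j||^2, the squared distance from v to span{e_j}.)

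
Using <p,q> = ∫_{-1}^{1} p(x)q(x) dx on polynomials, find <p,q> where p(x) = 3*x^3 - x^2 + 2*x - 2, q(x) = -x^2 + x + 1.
<p,q> = -2/5

Expand the product: p(x)·q(x) = -3*x^5 + 4*x^4 + 3*x^2 - 2.
∫_{-1}^{1} of each monomial x^k gives [2/(k+1) if k even, 0 if k odd]. Integrating term-by-term (or equivalently evaluating the antiderivative F(x) = -x^6/2 + 4*x^5/5 + x^3 - 2*x at the endpoints):
  F(1) − F(−1) = -7/10 − (-3/10) = -2/5.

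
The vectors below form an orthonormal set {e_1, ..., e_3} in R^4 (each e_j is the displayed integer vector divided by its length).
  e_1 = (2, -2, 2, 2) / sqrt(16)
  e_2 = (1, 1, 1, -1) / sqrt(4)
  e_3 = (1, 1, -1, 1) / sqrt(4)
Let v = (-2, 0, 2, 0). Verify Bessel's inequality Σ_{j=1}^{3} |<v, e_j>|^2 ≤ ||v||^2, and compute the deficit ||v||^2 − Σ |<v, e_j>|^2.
Σ |<v, e_j>|^2 = 4; ||v||^2 = 8; deficit = 4

Write each e_j = u_j / sqrt(<u_j, u_j>) where u_j is the displayed integer vector. Then <v, e_j> = <v, u_j> / sqrt(<u_j, u_j>), so |<v, e_j>|^2 = <v, u_j>^2 / <u_j, u_j>.
Coefficients: <v, e_1> = 0/sqrt(16), <v, e_2> = 0/sqrt(4), <v, e_3> = -4/sqrt(4).
Square and sum: Σ |<v, e_j>|^2 = 4.
Compute ||v||^2 = v·v = 8.
Deficit = 8 − 4 = 4 ≥ 0, confirming Bessel's inequality. (The deficit equals ||v − Σ <v,e_j> e_j||^2, the squared distance from v to span{e_j}.)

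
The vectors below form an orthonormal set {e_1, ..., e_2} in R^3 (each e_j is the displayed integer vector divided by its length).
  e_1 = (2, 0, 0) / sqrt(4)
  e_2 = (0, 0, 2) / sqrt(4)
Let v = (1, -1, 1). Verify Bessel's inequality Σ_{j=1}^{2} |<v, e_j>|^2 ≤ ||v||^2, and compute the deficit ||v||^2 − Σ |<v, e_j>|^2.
Σ |<v, e_j>|^2 = 2; ||v||^2 = 3; deficit = 1

Write each e_j = u_j / sqrt(<u_j, u_j>) where u_j is the displayed integer vector. Then <v, e_j> = <v, u_j> / sqrt(<u_j, u_j>), so |<v, e_j>|^2 = <v, u_j>^2 / <u_j, u_j>.
Coefficients: <v, e_1> = 2/sqrt(4), <v, e_2> = 2/sqrt(4).
Square and sum: Σ |<v, e_j>|^2 = 2.
Compute ||v||^2 = v·v = 3.
Deficit = 3 − 2 = 1 ≥ 0, confirming Bessel's inequality. (The deficit equals ||v − Σ <v,e_j> e_j||^2, the squared distance from v to span{e_j}.)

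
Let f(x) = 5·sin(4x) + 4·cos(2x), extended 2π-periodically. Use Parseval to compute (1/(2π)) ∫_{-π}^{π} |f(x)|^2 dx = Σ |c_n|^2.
Σ |c_n|^2 = 41/2

Expand |f|^2 and use orthogonality of {sin(nx), cos(mx)} on [-π, π]:
  ∫_{-π}^{π} sin(nx)^2 dx = π, ∫ cos(mx)^2 dx = π, and cross terms integrate to 0.
So ∫_{-π}^{π} f(x)^2 dx = 5^2 · π + 4^2 · π = (25 + 16)π.
Divide by 2π: (25 + 16)/2 = 41/2.
By Parseval, this equals Σ |c_n|^2.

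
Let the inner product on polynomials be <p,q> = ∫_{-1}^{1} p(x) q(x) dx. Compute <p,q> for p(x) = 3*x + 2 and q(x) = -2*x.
<p,q> = -4

Expand the product: p(x)·q(x) = -6*x^2 - 4*x.
∫_{-1}^{1} of each monomial x^k gives [2/(k+1) if k even, 0 if k odd]. Integrating term-by-term (or equivalently evaluating the antiderivative F(x) = -2*x^3 - 2*x^2 at the endpoints):
  F(1) − F(−1) = -4 − (0) = -4.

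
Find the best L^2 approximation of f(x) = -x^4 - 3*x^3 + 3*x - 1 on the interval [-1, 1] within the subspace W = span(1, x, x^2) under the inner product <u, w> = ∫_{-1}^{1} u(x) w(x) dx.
g(x) = -6*x^2/7 + 6*x/5 - 32/35

The best approximation g ∈ W is the orthogonal projection of f onto W. Writing g = a_0 + a_1 x + a_2 x^2, the coefficients solve the normal equations G · a = b where
  G_{ij} = <φ_i, φ_j> and b_i = <f, φ_i>, with φ_0 = 1, φ_1 = x, φ_2 = x^2.
G =
  [2, 0, 2/3]
  [0, 2/3, 0]
  [2/3, 0, 2/5],
b = (-12/5, 4/5, -20/21).
Solving gives a_0 = -32/35, a_1 = 6/5, a_2 = -6/7, so
  g(x) = -6*x^2/7 + 6*x/5 - 32/35.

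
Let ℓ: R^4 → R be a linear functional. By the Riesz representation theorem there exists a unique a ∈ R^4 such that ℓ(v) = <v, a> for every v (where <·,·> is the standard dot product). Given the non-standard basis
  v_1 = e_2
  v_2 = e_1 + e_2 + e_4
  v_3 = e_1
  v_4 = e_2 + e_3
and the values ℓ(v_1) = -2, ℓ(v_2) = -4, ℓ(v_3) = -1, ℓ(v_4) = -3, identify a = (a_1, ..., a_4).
a = (-1, -2, -1, -1)

Write a = (a_1, ..., a_4) in the standard basis. For each basis vector v_i, ℓ(v_i) = <v_i, a> is a linear equation in the a_j's. Collect the n equations into a matrix system V a = ℓ, where row i of V is v_i (expressed in the standard basis). Since V is invertible (lower-triangular with 1s on the diagonal, up to permutation), solve by back-substitution:
  V =
[[0, 1, 0, 0],
 [1, 1, 0, 1],
 [1, 0, 0, 0],
 [0, 1, 1, 0]]
  V a = (-2, -4, -1, -3)
Solving gives a = (-1, -2, -1, -1).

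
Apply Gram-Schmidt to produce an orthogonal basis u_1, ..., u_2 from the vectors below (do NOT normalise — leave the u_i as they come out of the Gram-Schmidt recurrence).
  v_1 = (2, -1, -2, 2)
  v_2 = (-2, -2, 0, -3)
Orthogonal basis:
  u_1 = (2, -1, -2, 2)
  u_2 = (-10/13, -34/13, -16/13, -23/13)

Apply the Gram-Schmidt recurrence
  u_1 = v_1
  u_i = v_i − Σ_{j<i} ((v_i · u_j) / (u_j · u_j)) · u_j.

Step by step this gives:
  u_1 = (2, -1, -2, 2)
  u_2 = (-10/13, -34/13, -16/13, -23/13)

Orthogonality check:
  u_2 · u_1 = 0 (should be 0)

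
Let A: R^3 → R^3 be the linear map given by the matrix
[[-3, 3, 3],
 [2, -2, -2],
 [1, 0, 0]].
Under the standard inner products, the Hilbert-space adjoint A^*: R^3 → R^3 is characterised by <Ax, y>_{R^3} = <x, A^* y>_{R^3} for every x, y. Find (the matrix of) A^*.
A^* = A^T =
[[-3, 2, 1],
 [3, -2, 0],
 [3, -2, 0]]

For real matrices with standard dot products, the defining identity <Ax, y> = <x, A^* y> gives (Ax)^T y = x^T (A^*) y, i.e. x^T A^T y = x^T (A^*) y. Since this holds for all x, y, we must have A^* = A^T. Therefore
A^* =
[[-3, 2, 1],
 [3, -2, 0],
 [3, -2, 0]].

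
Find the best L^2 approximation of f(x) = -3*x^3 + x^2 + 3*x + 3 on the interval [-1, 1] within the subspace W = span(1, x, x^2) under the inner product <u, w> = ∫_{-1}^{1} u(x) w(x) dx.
g(x) = x^2 + 6*x/5 + 3

The best approximation g ∈ W is the orthogonal projection of f onto W. Writing g = a_0 + a_1 x + a_2 x^2, the coefficients solve the normal equations G · a = b where
  G_{ij} = <φ_i, φ_j> and b_i = <f, φ_i>, with φ_0 = 1, φ_1 = x, φ_2 = x^2.
G =
  [2, 0, 2/3]
  [0, 2/3, 0]
  [2/3, 0, 2/5],
b = (20/3, 4/5, 12/5).
Solving gives a_0 = 3, a_1 = 6/5, a_2 = 1, so
  g(x) = x^2 + 6*x/5 + 3.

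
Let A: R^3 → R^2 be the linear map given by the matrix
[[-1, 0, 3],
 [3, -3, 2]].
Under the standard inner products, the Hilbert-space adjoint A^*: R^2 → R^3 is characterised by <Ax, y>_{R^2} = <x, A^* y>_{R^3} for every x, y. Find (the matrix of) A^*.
A^* = A^T =
[[-1, 3],
 [0, -3],
 [3, 2]]

For real matrices with standard dot products, the defining identity <Ax, y> = <x, A^* y> gives (Ax)^T y = x^T (A^*) y, i.e. x^T A^T y = x^T (A^*) y. Since this holds for all x, y, we must have A^* = A^T. Therefore
A^* =
[[-1, 3],
 [0, -3],
 [3, 2]].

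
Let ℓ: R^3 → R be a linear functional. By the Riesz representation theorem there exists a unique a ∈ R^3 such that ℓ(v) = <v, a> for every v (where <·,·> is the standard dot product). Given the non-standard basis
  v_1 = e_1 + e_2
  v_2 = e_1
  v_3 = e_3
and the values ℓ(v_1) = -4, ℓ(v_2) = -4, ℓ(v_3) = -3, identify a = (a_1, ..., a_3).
a = (-4, 0, -3)

Write a = (a_1, ..., a_3) in the standard basis. For each basis vector v_i, ℓ(v_i) = <v_i, a> is a linear equation in the a_j's. Collect the n equations into a matrix system V a = ℓ, where row i of V is v_i (expressed in the standard basis). Since V is invertible (lower-triangular with 1s on the diagonal, up to permutation), solve by back-substitution:
  V =
[[1, 1, 0],
 [1, 0, 0],
 [0, 0, 1]]
  V a = (-4, -4, -3)
Solving gives a = (-4, 0, -3).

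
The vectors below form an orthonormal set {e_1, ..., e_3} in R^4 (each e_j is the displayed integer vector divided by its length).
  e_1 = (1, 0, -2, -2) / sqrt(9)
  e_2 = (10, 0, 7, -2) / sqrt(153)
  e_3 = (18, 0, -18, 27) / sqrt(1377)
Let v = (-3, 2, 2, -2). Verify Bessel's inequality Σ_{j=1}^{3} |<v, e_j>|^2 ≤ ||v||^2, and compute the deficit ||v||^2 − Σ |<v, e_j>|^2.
Σ |<v, e_j>|^2 = 17; ||v||^2 = 21; deficit = 4

Write each e_j = u_j / sqrt(<u_j, u_j>) where u_j is the displayed integer vector. Then <v, e_j> = <v, u_j> / sqrt(<u_j, u_j>), so |<v, e_j>|^2 = <v, u_j>^2 / <u_j, u_j>.
Coefficients: <v, e_1> = -3/sqrt(9), <v, e_2> = -12/sqrt(153), <v, e_3> = -144/sqrt(1377).
Square and sum: Σ |<v, e_j>|^2 = 17.
Compute ||v||^2 = v·v = 21.
Deficit = 21 − 17 = 4 ≥ 0, confirming Bessel's inequality. (The deficit equals ||v − Σ <v,e_j> e_j||^2, the squared distance from v to span{e_j}.)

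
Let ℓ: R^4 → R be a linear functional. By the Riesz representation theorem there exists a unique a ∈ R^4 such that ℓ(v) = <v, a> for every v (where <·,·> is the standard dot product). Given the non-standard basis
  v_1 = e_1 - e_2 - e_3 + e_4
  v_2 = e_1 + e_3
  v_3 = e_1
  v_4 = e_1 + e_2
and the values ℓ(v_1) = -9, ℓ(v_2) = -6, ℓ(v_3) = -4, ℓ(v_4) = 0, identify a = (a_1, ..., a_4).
a = (-4, 4, -2, -3)

Write a = (a_1, ..., a_4) in the standard basis. For each basis vector v_i, ℓ(v_i) = <v_i, a> is a linear equation in the a_j's. Collect the n equations into a matrix system V a = ℓ, where row i of V is v_i (expressed in the standard basis). Since V is invertible (lower-triangular with 1s on the diagonal, up to permutation), solve by back-substitution:
  V =
[[1, -1, -1, 1],
 [1, 0, 1, 0],
 [1, 0, 0, 0],
 [1, 1, 0, 0]]
  V a = (-9, -6, -4, 0)
Solving gives a = (-4, 4, -2, -3).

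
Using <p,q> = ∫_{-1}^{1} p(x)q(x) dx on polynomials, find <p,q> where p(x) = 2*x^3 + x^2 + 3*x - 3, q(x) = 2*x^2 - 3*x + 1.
<p,q> = -254/15

Expand the product: p(x)·q(x) = 4*x^5 - 4*x^4 + 5*x^3 - 14*x^2 + 12*x - 3.
∫_{-1}^{1} of each monomial x^k gives [2/(k+1) if k even, 0 if k odd]. Integrating term-by-term (or equivalently evaluating the antiderivative F(x) = 2*x^6/3 - 4*x^5/5 + 5*x^4/4 - 14*x^3/3 + 6*x^2 - 3*x at the endpoints):
  F(1) − F(−1) = -11/20 − (983/60) = -254/15.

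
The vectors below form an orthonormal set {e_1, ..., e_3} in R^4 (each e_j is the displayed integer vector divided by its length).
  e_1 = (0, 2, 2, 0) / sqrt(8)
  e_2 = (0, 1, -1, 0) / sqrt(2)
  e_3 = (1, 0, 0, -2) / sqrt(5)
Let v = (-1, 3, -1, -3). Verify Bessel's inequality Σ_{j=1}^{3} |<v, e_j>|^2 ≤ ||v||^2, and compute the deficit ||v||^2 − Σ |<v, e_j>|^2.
Σ |<v, e_j>|^2 = 15; ||v||^2 = 20; deficit = 5

Write each e_j = u_j / sqrt(<u_j, u_j>) where u_j is the displayed integer vector. Then <v, e_j> = <v, u_j> / sqrt(<u_j, u_j>), so |<v, e_j>|^2 = <v, u_j>^2 / <u_j, u_j>.
Coefficients: <v, e_1> = 4/sqrt(8), <v, e_2> = 4/sqrt(2), <v, e_3> = 5/sqrt(5).
Square and sum: Σ |<v, e_j>|^2 = 15.
Compute ||v||^2 = v·v = 20.
Deficit = 20 − 15 = 5 ≥ 0, confirming Bessel's inequality. (The deficit equals ||v − Σ <v,e_j> e_j||^2, the squared distance from v to span{e_j}.)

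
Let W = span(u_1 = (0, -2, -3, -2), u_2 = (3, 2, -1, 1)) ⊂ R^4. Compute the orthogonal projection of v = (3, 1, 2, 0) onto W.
proj_W(v) = (129/82, 74/41, 25/41, 105/82)

Set up U = [u_1 | ... | u_2] ∈ R^(4×2). The projector onto W = col(U) is P = U (U^T U)^(-1) U^T.
Compute U^T U =
  [17, -3]
  [-3, 15],
and U^T v = (-8, 9).
Solve U^T U · c = U^T v for the coefficients: c = (-31/82, 43/82). The projection is proj_W(v) = U c.
Check: (v - proj_W(v)) · u_1 = 0  (should be 0).
Check: (v - proj_W(v)) · u_2 = 0  (should be 0).
Result: proj_W(v) = (129/82, 74/41, 25/41, 105/82).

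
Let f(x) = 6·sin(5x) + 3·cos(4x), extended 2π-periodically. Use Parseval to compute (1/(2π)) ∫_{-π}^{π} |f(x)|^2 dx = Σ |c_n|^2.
Σ |c_n|^2 = 45/2

Expand |f|^2 and use orthogonality of {sin(nx), cos(mx)} on [-π, π]:
  ∫_{-π}^{π} sin(nx)^2 dx = π, ∫ cos(mx)^2 dx = π, and cross terms integrate to 0.
So ∫_{-π}^{π} f(x)^2 dx = 6^2 · π + 3^2 · π = (36 + 9)π.
Divide by 2π: (36 + 9)/2 = 45/2.
By Parseval, this equals Σ |c_n|^2.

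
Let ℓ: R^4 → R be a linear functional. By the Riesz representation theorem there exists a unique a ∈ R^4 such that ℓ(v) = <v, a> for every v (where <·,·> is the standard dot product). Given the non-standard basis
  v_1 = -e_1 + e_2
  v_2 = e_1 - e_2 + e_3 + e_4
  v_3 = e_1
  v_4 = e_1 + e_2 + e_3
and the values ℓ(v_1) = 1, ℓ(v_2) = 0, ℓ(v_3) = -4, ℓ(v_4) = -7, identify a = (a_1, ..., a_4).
a = (-4, -3, 0, 1)

Write a = (a_1, ..., a_4) in the standard basis. For each basis vector v_i, ℓ(v_i) = <v_i, a> is a linear equation in the a_j's. Collect the n equations into a matrix system V a = ℓ, where row i of V is v_i (expressed in the standard basis). Since V is invertible (lower-triangular with 1s on the diagonal, up to permutation), solve by back-substitution:
  V =
[[-1, 1, 0, 0],
 [1, -1, 1, 1],
 [1, 0, 0, 0],
 [1, 1, 1, 0]]
  V a = (1, 0, -4, -7)
Solving gives a = (-4, -3, 0, 1).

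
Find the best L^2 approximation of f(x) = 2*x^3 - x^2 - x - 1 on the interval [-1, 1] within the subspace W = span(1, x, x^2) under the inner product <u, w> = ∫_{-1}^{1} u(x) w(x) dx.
g(x) = -x^2 + x/5 - 1

The best approximation g ∈ W is the orthogonal projection of f onto W. Writing g = a_0 + a_1 x + a_2 x^2, the coefficients solve the normal equations G · a = b where
  G_{ij} = <φ_i, φ_j> and b_i = <f, φ_i>, with φ_0 = 1, φ_1 = x, φ_2 = x^2.
G =
  [2, 0, 2/3]
  [0, 2/3, 0]
  [2/3, 0, 2/5],
b = (-8/3, 2/15, -16/15).
Solving gives a_0 = -1, a_1 = 1/5, a_2 = -1, so
  g(x) = -x^2 + x/5 - 1.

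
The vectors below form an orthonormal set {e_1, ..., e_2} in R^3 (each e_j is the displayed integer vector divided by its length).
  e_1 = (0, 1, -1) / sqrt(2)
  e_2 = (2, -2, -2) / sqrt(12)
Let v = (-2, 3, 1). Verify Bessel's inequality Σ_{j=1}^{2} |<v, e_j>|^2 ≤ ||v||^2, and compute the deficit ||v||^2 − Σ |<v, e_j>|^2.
Σ |<v, e_j>|^2 = 14; ||v||^2 = 14; deficit = 0

Write each e_j = u_j / sqrt(<u_j, u_j>) where u_j is the displayed integer vector. Then <v, e_j> = <v, u_j> / sqrt(<u_j, u_j>), so |<v, e_j>|^2 = <v, u_j>^2 / <u_j, u_j>.
Coefficients: <v, e_1> = 2/sqrt(2), <v, e_2> = -12/sqrt(12).
Square and sum: Σ |<v, e_j>|^2 = 14.
Compute ||v||^2 = v·v = 14.
Deficit = 14 − 14 = 0 ≥ 0, confirming Bessel's inequality. (The deficit equals ||v − Σ <v,e_j> e_j||^2, the squared distance from v to span{e_j}.)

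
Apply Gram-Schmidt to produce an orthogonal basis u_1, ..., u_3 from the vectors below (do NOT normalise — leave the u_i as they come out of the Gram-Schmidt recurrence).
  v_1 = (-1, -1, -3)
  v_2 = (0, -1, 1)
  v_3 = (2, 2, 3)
Orthogonal basis:
  u_1 = (-1, -1, -3)
  u_2 = (-2/11, -13/11, 5/11)
  u_3 = (2/3, -1/6, -1/6)

Apply the Gram-Schmidt recurrence
  u_1 = v_1
  u_i = v_i − Σ_{j<i} ((v_i · u_j) / (u_j · u_j)) · u_j.

Step by step this gives:
  u_1 = (-1, -1, -3)
  u_2 = (-2/11, -13/11, 5/11)
  u_3 = (2/3, -1/6, -1/6)

Orthogonality check:
  u_2 · u_1 = 0 (should be 0)
  u_3 · u_1 = 0 (should be 0)
  u_3 · u_2 = 0 (should be 0)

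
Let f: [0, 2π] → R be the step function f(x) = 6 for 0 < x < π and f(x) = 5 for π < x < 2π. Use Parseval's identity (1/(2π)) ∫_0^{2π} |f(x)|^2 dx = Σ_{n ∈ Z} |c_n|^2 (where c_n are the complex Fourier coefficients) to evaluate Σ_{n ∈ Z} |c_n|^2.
Σ |c_n|^2 = 61/2

Parseval equates the L^2 energy of f (normalised by 1/(2π)) with the ℓ^2 sum of its Fourier coefficients: (1/(2π)) ∫_0^{2π} |f|^2 = Σ |c_n|^2.
Compute the left side: (1/(2π)) [∫_0^π 6^2 dx + ∫_π^{2π} 5^2 dx] = (1/(2π)) · (36π + 25π) = (36 + 25)/2 = 61/2.
So Σ_{n ∈ Z} |c_n|^2 = 61/2.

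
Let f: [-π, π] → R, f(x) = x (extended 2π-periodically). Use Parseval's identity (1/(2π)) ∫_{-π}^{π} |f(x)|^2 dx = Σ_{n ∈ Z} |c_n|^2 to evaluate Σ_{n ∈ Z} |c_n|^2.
Σ |c_n|^2 = π^2/3

Expand and integrate term by term over [-π, π]:
  ∫ (x)^2 dx = 1·(2π^3/3); ∫ 2·1·(0)·x dx = 0 (odd integrand); ∫ 0^2 dx = 0·2π.
So (1/(2π)) ∫_{-π}^{π} (x)^2 dx = 1π^2/3 + 0 = π^2/3.
Parseval ⇒ Σ |c_n|^2 = π^2/3.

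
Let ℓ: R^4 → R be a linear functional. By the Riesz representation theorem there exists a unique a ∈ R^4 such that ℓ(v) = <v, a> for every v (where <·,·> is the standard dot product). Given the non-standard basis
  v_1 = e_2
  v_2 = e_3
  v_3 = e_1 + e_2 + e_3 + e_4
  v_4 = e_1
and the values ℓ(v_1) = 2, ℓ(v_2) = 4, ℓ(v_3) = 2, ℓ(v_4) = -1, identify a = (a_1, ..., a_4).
a = (-1, 2, 4, -3)

Write a = (a_1, ..., a_4) in the standard basis. For each basis vector v_i, ℓ(v_i) = <v_i, a> is a linear equation in the a_j's. Collect the n equations into a matrix system V a = ℓ, where row i of V is v_i (expressed in the standard basis). Since V is invertible (lower-triangular with 1s on the diagonal, up to permutation), solve by back-substitution:
  V =
[[0, 1, 0, 0],
 [0, 0, 1, 0],
 [1, 1, 1, 1],
 [1, 0, 0, 0]]
  V a = (2, 4, 2, -1)
Solving gives a = (-1, 2, 4, -3).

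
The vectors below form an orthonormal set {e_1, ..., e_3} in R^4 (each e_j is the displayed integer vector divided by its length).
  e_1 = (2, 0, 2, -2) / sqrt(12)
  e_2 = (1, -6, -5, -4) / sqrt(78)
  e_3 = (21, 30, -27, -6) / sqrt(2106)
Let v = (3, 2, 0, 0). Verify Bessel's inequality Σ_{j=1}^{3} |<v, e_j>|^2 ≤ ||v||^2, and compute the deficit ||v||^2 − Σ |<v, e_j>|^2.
Σ |<v, e_j>|^2 = 101/9; ||v||^2 = 13; deficit = 16/9

Write each e_j = u_j / sqrt(<u_j, u_j>) where u_j is the displayed integer vector. Then <v, e_j> = <v, u_j> / sqrt(<u_j, u_j>), so |<v, e_j>|^2 = <v, u_j>^2 / <u_j, u_j>.
Coefficients: <v, e_1> = 6/sqrt(12), <v, e_2> = -9/sqrt(78), <v, e_3> = 123/sqrt(2106).
Square and sum: Σ |<v, e_j>|^2 = 101/9.
Compute ||v||^2 = v·v = 13.
Deficit = 13 − 101/9 = 16/9 ≥ 0, confirming Bessel's inequality. (The deficit equals ||v − Σ <v,e_j> e_j||^2, the squared distance from v to span{e_j}.)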